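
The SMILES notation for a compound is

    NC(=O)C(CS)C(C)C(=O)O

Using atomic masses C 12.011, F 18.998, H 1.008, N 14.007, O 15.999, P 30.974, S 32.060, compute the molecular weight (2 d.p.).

First, the molecular formula is C6H11NO3S (counting implicit H from valence).
  C: 6 × 12.011 = 72.066
  H: 11 × 1.008 = 11.088
  N: 1 × 14.007 = 14.007
  O: 3 × 15.999 = 47.997
  S: 1 × 32.060 = 32.060
Sum: 6×12.011 + 11×1.008 + 1×14.007 + 3×15.999 + 1×32.060 = 177.218 → 177.22 g/mol.

177.22 g/mol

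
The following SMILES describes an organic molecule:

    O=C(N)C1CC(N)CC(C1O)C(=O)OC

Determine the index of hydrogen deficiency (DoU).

3

Molecular formula: C9H16N2O4.
DoU = (2C + 2 + N − H − X) / 2, where X is the halogen count and O/S are ignored.
    = (2·9 + 2 + 2 − 16 − 0) / 2 = 6 / 2 = 3.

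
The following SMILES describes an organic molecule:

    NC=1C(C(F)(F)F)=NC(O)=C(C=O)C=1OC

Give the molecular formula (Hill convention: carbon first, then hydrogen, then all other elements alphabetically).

Walk through each heavy atom and fill implicit hydrogens from standard valence (C 4, N 3, O 2, S 2, halogen 1):
  atom 1: N, bond orders sum to 1 (valence 3) → 2 H
  atom 2: C, bond orders sum to 4 (valence 4) → 0 H
  atom 3: C, bond orders sum to 4 (valence 4) → 0 H
  atom 4: C, bond orders sum to 4 (valence 4) → 0 H
  atom 5: F (halogen, monovalent) → 0 H
  atom 6: F (halogen, monovalent) → 0 H
  atom 7: F (halogen, monovalent) → 0 H
  atom 8: N, bond orders sum to 3 (valence 3) → 0 H
  atom 9: C, bond orders sum to 4 (valence 4) → 0 H
  atom 10: O, bond orders sum to 1 (valence 2) → 1 H
  atom 11: C, bond orders sum to 4 (valence 4) → 0 H
  atom 12: C, bond orders sum to 3 (valence 4) → 1 H
  atom 13: O, bond orders sum to 2 (valence 2) → 0 H
  atom 14: C, bond orders sum to 4 (valence 4) → 0 H
  atom 15: O, bond orders sum to 2 (valence 2) → 0 H
  atom 16: C, bond orders sum to 1 (valence 4) → 3 H
Totals → C:8, H:7, F:3, N:2, O:3.

C8H7F3N2O3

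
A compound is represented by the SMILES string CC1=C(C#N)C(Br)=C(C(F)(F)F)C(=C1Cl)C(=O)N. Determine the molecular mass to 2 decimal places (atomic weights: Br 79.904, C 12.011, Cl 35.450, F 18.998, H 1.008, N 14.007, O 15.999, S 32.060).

First, the molecular formula is C10H5BrClF3N2O (counting implicit H from valence).
  Br: 1 × 79.904 = 79.904
  C: 10 × 12.011 = 120.110
  Cl: 1 × 35.450 = 35.450
  F: 3 × 18.998 = 56.994
  H: 5 × 1.008 = 5.040
  N: 2 × 14.007 = 28.014
  O: 1 × 15.999 = 15.999
Sum: 1×79.904 + 10×12.011 + 1×35.450 + 3×18.998 + 5×1.008 + 2×14.007 + 1×15.999 = 341.511 → 341.51 g/mol.

341.51 g/mol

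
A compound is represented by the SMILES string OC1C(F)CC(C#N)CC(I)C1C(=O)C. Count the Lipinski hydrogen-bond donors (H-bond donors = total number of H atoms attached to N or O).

1

Donors: find every N or O and count the H atoms it carries.
  atom 1 (O): bond orders sum to 1 → 1 H
  atom 8 (N): bond orders sum to 3 → 0 H
  atom 14 (O): bond orders sum to 2 → 0 H
Lipinski HBD = 1.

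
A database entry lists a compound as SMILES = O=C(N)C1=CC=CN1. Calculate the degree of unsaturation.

Molecular formula: C5H6N2O.
DoU = (2C + 2 + N − H − X) / 2, where X is the halogen count and O/S are ignored.
    = (2·5 + 2 + 2 − 6 − 0) / 2 = 8 / 2 = 4.

4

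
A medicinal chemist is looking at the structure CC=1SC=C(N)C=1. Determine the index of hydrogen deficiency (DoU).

3

Degree of unsaturation = (number of rings) + (number of π bonds).
Ring closures in the SMILES: 1.
π bonds: 2 double bonds (each 1 DoU) → 2 DoU from unsaturation.
Total DoU = 1 + 2 = 3.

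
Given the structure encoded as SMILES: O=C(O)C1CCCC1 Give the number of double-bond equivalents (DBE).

2

Degree of unsaturation = (number of rings) + (number of π bonds).
Ring closures in the SMILES: 1.
π bonds: 1 double bond (each 1 DoU) → 1 DoU from unsaturation.
Total DoU = 1 + 1 = 2.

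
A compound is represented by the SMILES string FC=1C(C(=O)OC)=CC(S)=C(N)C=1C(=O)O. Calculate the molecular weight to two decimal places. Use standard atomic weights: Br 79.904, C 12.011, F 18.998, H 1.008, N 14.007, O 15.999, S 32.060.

First, the molecular formula is C9H8FNO4S (counting implicit H from valence).
  C: 9 × 12.011 = 108.099
  F: 1 × 18.998 = 18.998
  H: 8 × 1.008 = 8.064
  N: 1 × 14.007 = 14.007
  O: 4 × 15.999 = 63.996
  S: 1 × 32.060 = 32.060
Sum: 9×12.011 + 1×18.998 + 8×1.008 + 1×14.007 + 4×15.999 + 1×32.060 = 245.224 → 245.22 g/mol.

245.22 g/mol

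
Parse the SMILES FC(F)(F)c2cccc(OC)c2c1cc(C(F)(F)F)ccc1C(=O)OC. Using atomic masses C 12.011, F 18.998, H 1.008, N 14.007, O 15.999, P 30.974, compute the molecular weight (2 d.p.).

378.27 g/mol

First, the molecular formula is C17H12F6O3 (counting implicit H from valence).
  C: 17 × 12.011 = 204.187
  F: 6 × 18.998 = 113.988
  H: 12 × 1.008 = 12.096
  O: 3 × 15.999 = 47.997
Sum: 17×12.011 + 6×18.998 + 12×1.008 + 3×15.999 = 378.268 → 378.27 g/mol.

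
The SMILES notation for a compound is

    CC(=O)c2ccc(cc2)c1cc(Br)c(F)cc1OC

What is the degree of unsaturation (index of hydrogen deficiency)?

9

Molecular formula: C15H12BrFO2.
DoU = (2C + 2 + N − H − X) / 2, where X is the halogen count and O/S are ignored.
    = (2·15 + 2 + 0 − 12 − 2) / 2 = 18 / 2 = 9.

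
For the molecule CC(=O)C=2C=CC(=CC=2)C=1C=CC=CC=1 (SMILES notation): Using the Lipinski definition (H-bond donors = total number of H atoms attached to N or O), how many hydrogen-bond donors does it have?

Donors: find every N or O and count the H atoms it carries.
  atom 3 (O): bond orders sum to 2 → 0 H
Lipinski HBD = 0.

0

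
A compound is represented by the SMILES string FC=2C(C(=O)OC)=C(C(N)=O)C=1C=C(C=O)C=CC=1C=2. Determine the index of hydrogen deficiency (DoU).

Molecular formula: C14H10FNO4.
DoU = (2C + 2 + N − H − X) / 2, where X is the halogen count and O/S are ignored.
    = (2·14 + 2 + 1 − 10 − 1) / 2 = 20 / 2 = 10.

10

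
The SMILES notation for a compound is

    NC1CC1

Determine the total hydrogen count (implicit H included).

7

Walk through each heavy atom and fill implicit hydrogens from standard valence (C 4, N 3, O 2, S 2, halogen 1):
  atom 1: N, bond orders sum to 1 (valence 3) → 2 H
  atom 2: C, bond orders sum to 3 (valence 4) → 1 H
  atom 3: C, bond orders sum to 2 (valence 4) → 2 H
  atom 4: C, bond orders sum to 2 (valence 4) → 2 H
Total hydrogens: 7.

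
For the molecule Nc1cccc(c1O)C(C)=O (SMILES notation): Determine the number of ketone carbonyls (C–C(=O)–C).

1

The ketone motif appears at heavy-atom position 9 in the SMILES.
Other groups present: 1 hydroxyl, 1 primary amine.
Ketone count: 1.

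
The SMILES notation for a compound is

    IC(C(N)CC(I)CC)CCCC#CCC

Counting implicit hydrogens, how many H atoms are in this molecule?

Walk through each heavy atom and fill implicit hydrogens from standard valence (C 4, N 3, O 2, S 2, halogen 1):
  atom 1: I (halogen, monovalent) → 0 H
  atom 2: C, bond orders sum to 3 (valence 4) → 1 H
  atom 3: C, bond orders sum to 3 (valence 4) → 1 H
  atom 4: N, bond orders sum to 1 (valence 3) → 2 H
  atom 5: C, bond orders sum to 2 (valence 4) → 2 H
  atom 6: C, bond orders sum to 3 (valence 4) → 1 H
  atom 7: I (halogen, monovalent) → 0 H
  atom 8: C, bond orders sum to 2 (valence 4) → 2 H
  atom 9: C, bond orders sum to 1 (valence 4) → 3 H
  atom 10: C, bond orders sum to 2 (valence 4) → 2 H
  atom 11: C, bond orders sum to 2 (valence 4) → 2 H
  atom 12: C, bond orders sum to 2 (valence 4) → 2 H
  atom 13: C, bond orders sum to 4 (valence 4) → 0 H
  atom 14: C, bond orders sum to 4 (valence 4) → 0 H
  atom 15: C, bond orders sum to 2 (valence 4) → 2 H
  atom 16: C, bond orders sum to 1 (valence 4) → 3 H
Total hydrogens: 23.

23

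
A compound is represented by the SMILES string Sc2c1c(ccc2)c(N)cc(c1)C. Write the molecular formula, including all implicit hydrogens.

Walk through each heavy atom and fill implicit hydrogens from standard valence (C 4, N 3, O 2, S 2, halogen 1); for lowercase aromatic atoms, an aromatic c carries 1 H when it has two neighbours and 0 H with three, and aromatic n carries 0 H:
  atom 1: S, bond orders sum to 1 (valence 2) → 1 H
  atom 2: aromatic c, 3 neighbours → 0 H
  atom 3: aromatic c, 3 neighbours → 0 H
  atom 4: aromatic c, 3 neighbours → 0 H
  atom 5: aromatic c, 2 neighbours → 1 H
  atom 6: aromatic c, 2 neighbours → 1 H
  atom 7: aromatic c, 2 neighbours → 1 H
  atom 8: aromatic c, 3 neighbours → 0 H
  atom 9: N, bond orders sum to 1 (valence 3) → 2 H
  atom 10: aromatic c, 2 neighbours → 1 H
  atom 11: aromatic c, 3 neighbours → 0 H
  atom 12: aromatic c, 2 neighbours → 1 H
  atom 13: C, bond orders sum to 1 (valence 4) → 3 H
Totals → C:11, H:11, N:1, S:1.
In Hill order: C11H11NS.

C11H11NS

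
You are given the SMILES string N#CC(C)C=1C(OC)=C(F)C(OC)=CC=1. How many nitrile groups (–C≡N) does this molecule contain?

The nitrile motif appears at heavy-atom position 2 in the SMILES.
Other groups present: 2 ether.
Nitrile count: 1.

1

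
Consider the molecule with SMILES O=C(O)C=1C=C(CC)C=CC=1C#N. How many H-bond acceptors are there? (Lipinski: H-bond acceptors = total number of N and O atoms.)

N atoms: 1; O atoms: 2.
Lipinski HBA = 1 + 2 = 3.

3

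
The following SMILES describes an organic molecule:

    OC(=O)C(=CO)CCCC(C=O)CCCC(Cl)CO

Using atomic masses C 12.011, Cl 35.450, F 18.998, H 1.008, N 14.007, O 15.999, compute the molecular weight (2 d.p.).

First, the molecular formula is C13H21ClO5 (counting implicit H from valence).
  C: 13 × 12.011 = 156.143
  Cl: 1 × 35.450 = 35.450
  H: 21 × 1.008 = 21.168
  O: 5 × 15.999 = 79.995
Sum: 13×12.011 + 1×35.450 + 21×1.008 + 5×15.999 = 292.756 → 292.76 g/mol.

292.76 g/mol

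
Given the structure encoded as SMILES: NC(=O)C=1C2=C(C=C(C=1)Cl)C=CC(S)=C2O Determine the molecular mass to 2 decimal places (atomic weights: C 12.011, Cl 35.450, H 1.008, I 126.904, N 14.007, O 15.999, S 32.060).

First, the molecular formula is C11H8ClNO2S (counting implicit H from valence).
  C: 11 × 12.011 = 132.121
  Cl: 1 × 35.450 = 35.450
  H: 8 × 1.008 = 8.064
  N: 1 × 14.007 = 14.007
  O: 2 × 15.999 = 31.998
  S: 1 × 32.060 = 32.060
Sum: 11×12.011 + 1×35.450 + 8×1.008 + 1×14.007 + 2×15.999 + 1×32.060 = 253.700 → 253.70 g/mol.

253.70 g/mol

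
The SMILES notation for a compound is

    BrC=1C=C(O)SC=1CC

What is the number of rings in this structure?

1

In SMILES, each pair of matching ring-closure digits denotes one ring-closing bond; the number of such bonds equals the number of independent rings.
Ring-closure bonds here: 1.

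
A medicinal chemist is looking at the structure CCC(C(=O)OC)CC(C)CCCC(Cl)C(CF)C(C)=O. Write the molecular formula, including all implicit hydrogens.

C16H28ClFO3

Walk through each heavy atom and fill implicit hydrogens from standard valence (C 4, N 3, O 2, S 2, halogen 1):
  atom 1: C, bond orders sum to 1 (valence 4) → 3 H
  atom 2: C, bond orders sum to 2 (valence 4) → 2 H
  atom 3: C, bond orders sum to 3 (valence 4) → 1 H
  atom 4: C, bond orders sum to 4 (valence 4) → 0 H
  atom 5: O, bond orders sum to 2 (valence 2) → 0 H
  atom 6: O, bond orders sum to 2 (valence 2) → 0 H
  atom 7: C, bond orders sum to 1 (valence 4) → 3 H
  atom 8: C, bond orders sum to 2 (valence 4) → 2 H
  atom 9: C, bond orders sum to 3 (valence 4) → 1 H
  atom 10: C, bond orders sum to 1 (valence 4) → 3 H
  atom 11: C, bond orders sum to 2 (valence 4) → 2 H
  atom 12: C, bond orders sum to 2 (valence 4) → 2 H
  atom 13: C, bond orders sum to 2 (valence 4) → 2 H
  atom 14: C, bond orders sum to 3 (valence 4) → 1 H
  atom 15: Cl (halogen, monovalent) → 0 H
  atom 16: C, bond orders sum to 3 (valence 4) → 1 H
  atom 17: C, bond orders sum to 2 (valence 4) → 2 H
  atom 18: F (halogen, monovalent) → 0 H
  atom 19: C, bond orders sum to 4 (valence 4) → 0 H
  atom 20: C, bond orders sum to 1 (valence 4) → 3 H
  atom 21: O, bond orders sum to 2 (valence 2) → 0 H
Totals → C:16, H:28, Cl:1, F:1, O:3.
In Hill order: C16H28ClFO3.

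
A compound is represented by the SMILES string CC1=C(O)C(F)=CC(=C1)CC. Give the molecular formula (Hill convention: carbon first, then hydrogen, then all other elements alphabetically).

C9H11FO

Walk through each heavy atom and fill implicit hydrogens from standard valence (C 4, N 3, O 2, S 2, halogen 1):
  atom 1: C, bond orders sum to 1 (valence 4) → 3 H
  atom 2: C, bond orders sum to 4 (valence 4) → 0 H
  atom 3: C, bond orders sum to 4 (valence 4) → 0 H
  atom 4: O, bond orders sum to 1 (valence 2) → 1 H
  atom 5: C, bond orders sum to 4 (valence 4) → 0 H
  atom 6: F (halogen, monovalent) → 0 H
  atom 7: C, bond orders sum to 3 (valence 4) → 1 H
  atom 8: C, bond orders sum to 4 (valence 4) → 0 H
  atom 9: C, bond orders sum to 3 (valence 4) → 1 H
  atom 10: C, bond orders sum to 2 (valence 4) → 2 H
  atom 11: C, bond orders sum to 1 (valence 4) → 3 H
Totals → C:9, H:11, F:1, O:1.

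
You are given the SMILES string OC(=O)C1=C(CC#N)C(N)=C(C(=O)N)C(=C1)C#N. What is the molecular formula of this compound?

Walk through each heavy atom and fill implicit hydrogens from standard valence (C 4, N 3, O 2, S 2, halogen 1):
  atom 1: O, bond orders sum to 1 (valence 2) → 1 H
  atom 2: C, bond orders sum to 4 (valence 4) → 0 H
  atom 3: O, bond orders sum to 2 (valence 2) → 0 H
  atom 4: C, bond orders sum to 4 (valence 4) → 0 H
  atom 5: C, bond orders sum to 4 (valence 4) → 0 H
  atom 6: C, bond orders sum to 2 (valence 4) → 2 H
  atom 7: C, bond orders sum to 4 (valence 4) → 0 H
  atom 8: N, bond orders sum to 3 (valence 3) → 0 H
  atom 9: C, bond orders sum to 4 (valence 4) → 0 H
  atom 10: N, bond orders sum to 1 (valence 3) → 2 H
  atom 11: C, bond orders sum to 4 (valence 4) → 0 H
  atom 12: C, bond orders sum to 4 (valence 4) → 0 H
  atom 13: O, bond orders sum to 2 (valence 2) → 0 H
  atom 14: N, bond orders sum to 1 (valence 3) → 2 H
  atom 15: C, bond orders sum to 4 (valence 4) → 0 H
  atom 16: C, bond orders sum to 3 (valence 4) → 1 H
  atom 17: C, bond orders sum to 4 (valence 4) → 0 H
  atom 18: N, bond orders sum to 3 (valence 3) → 0 H
Totals → C:11, H:8, N:4, O:3.

C11H8N4O3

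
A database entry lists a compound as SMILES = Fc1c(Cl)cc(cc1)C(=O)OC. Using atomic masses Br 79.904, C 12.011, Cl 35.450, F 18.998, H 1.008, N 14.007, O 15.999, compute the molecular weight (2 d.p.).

188.58 g/mol

First, the molecular formula is C8H6ClFO2 (counting implicit H from valence).
  C: 8 × 12.011 = 96.088
  Cl: 1 × 35.450 = 35.450
  F: 1 × 18.998 = 18.998
  H: 6 × 1.008 = 6.048
  O: 2 × 15.999 = 31.998
Sum: 8×12.011 + 1×35.450 + 1×18.998 + 6×1.008 + 2×15.999 = 188.582 → 188.58 g/mol.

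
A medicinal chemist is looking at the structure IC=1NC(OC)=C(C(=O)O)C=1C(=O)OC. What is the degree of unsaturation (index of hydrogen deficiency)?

5

Molecular formula: C8H8INO5.
DoU = (2C + 2 + N − H − X) / 2, where X is the halogen count and O/S are ignored.
    = (2·8 + 2 + 1 − 8 − 1) / 2 = 10 / 2 = 5.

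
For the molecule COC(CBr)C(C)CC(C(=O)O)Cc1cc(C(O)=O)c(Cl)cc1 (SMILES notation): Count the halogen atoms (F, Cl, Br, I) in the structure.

Halogen atoms appear at heavy-atom positions 5, 21 (1×Br, 1×Cl).
Other groups present: 2 carboxylic acid, 1 ether.
Halogen count: 2.

2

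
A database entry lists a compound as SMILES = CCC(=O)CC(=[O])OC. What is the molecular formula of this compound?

Walk through each heavy atom and fill implicit hydrogens from standard valence (C 4, N 3, O 2, S 2, halogen 1):
  atom 1: C, bond orders sum to 1 (valence 4) → 3 H
  atom 2: C, bond orders sum to 2 (valence 4) → 2 H
  atom 3: C, bond orders sum to 4 (valence 4) → 0 H
  atom 4: O, bond orders sum to 2 (valence 2) → 0 H
  atom 5: C, bond orders sum to 2 (valence 4) → 2 H
  atom 6: C, bond orders sum to 4 (valence 4) → 0 H
  atom 7: O with explicit H count 0
  atom 8: O, bond orders sum to 2 (valence 2) → 0 H
  atom 9: C, bond orders sum to 1 (valence 4) → 3 H
Totals → C:6, H:10, O:3.
In Hill order: C6H10O3.

C6H10O3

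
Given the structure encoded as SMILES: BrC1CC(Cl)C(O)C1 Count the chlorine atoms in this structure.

Scan the SMILES for Cl atoms (remember two-letter symbols like Cl and Br are single atoms).
Chlorine count: 1.

1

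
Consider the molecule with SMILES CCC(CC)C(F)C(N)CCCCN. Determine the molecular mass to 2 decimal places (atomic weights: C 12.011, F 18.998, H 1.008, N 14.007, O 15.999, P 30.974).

204.33 g/mol

First, the molecular formula is C11H25FN2 (counting implicit H from valence).
  C: 11 × 12.011 = 132.121
  F: 1 × 18.998 = 18.998
  H: 25 × 1.008 = 25.200
  N: 2 × 14.007 = 28.014
Sum: 11×12.011 + 1×18.998 + 25×1.008 + 2×14.007 = 204.333 → 204.33 g/mol.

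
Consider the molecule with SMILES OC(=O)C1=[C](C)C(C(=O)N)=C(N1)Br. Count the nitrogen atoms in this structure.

Scan the SMILES for N atoms (remember two-letter symbols like Cl and Br are single atoms).
Nitrogen count: 2.

2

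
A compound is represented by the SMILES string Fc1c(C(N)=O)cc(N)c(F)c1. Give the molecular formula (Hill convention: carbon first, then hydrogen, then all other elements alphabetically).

Walk through each heavy atom and fill implicit hydrogens from standard valence (C 4, N 3, O 2, S 2, halogen 1); for lowercase aromatic atoms, an aromatic c carries 1 H when it has two neighbours and 0 H with three, and aromatic n carries 0 H:
  atom 1: F (halogen, monovalent) → 0 H
  atom 2: aromatic c, 3 neighbours → 0 H
  atom 3: aromatic c, 3 neighbours → 0 H
  atom 4: C, bond orders sum to 4 (valence 4) → 0 H
  atom 5: N, bond orders sum to 1 (valence 3) → 2 H
  atom 6: O, bond orders sum to 2 (valence 2) → 0 H
  atom 7: aromatic c, 2 neighbours → 1 H
  atom 8: aromatic c, 3 neighbours → 0 H
  atom 9: N, bond orders sum to 1 (valence 3) → 2 H
  atom 10: aromatic c, 3 neighbours → 0 H
  atom 11: F (halogen, monovalent) → 0 H
  atom 12: aromatic c, 2 neighbours → 1 H
Totals → C:7, H:6, F:2, N:2, O:1.

C7H6F2N2O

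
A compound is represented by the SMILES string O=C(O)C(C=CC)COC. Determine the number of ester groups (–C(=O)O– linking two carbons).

0

Scan the SMILES for the ester motif — none present.
Groups that are present: 1 alkene, 1 carboxylic acid, 1 ether.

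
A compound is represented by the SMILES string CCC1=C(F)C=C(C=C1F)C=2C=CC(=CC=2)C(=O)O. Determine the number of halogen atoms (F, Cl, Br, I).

2

Halogen atoms appear at heavy-atom positions 5, 10 (2×F).
Other groups present: 1 carboxylic acid.
Halogen count: 2.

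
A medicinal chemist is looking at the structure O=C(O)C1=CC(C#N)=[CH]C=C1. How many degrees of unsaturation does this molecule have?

Degree of unsaturation = (number of rings) + (number of π bonds).
Ring closures in the SMILES: 1.
π bonds: 4 double bonds (each 1 DoU), 1 triple bond (each 2 DoU) → 6 DoU from unsaturation.
Total DoU = 1 + 6 = 7.

7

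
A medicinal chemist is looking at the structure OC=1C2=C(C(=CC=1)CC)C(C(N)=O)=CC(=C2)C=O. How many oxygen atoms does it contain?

3

Scan the SMILES for O atoms (remember two-letter symbols like Cl and Br are single atoms).
Oxygen count: 3.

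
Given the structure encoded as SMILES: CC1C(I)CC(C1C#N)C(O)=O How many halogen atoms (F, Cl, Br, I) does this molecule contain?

Halogen atoms appear at heavy-atom position 4 (1×I).
Other groups present: 1 carboxylic acid, 1 nitrile.
Halogen count: 1.

1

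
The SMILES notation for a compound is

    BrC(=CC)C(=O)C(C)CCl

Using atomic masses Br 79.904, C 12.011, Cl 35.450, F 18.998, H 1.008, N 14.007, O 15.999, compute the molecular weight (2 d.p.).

First, the molecular formula is C7H10BrClO (counting implicit H from valence).
  Br: 1 × 79.904 = 79.904
  C: 7 × 12.011 = 84.077
  Cl: 1 × 35.450 = 35.450
  H: 10 × 1.008 = 10.080
  O: 1 × 15.999 = 15.999
Sum: 1×79.904 + 7×12.011 + 1×35.450 + 10×1.008 + 1×15.999 = 225.510 → 225.51 g/mol.

225.51 g/mol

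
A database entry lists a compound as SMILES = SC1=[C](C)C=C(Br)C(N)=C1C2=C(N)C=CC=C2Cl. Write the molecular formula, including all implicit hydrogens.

C13H12BrClN2S

Walk through each heavy atom and fill implicit hydrogens from standard valence (C 4, N 3, O 2, S 2, halogen 1):
  atom 1: S, bond orders sum to 1 (valence 2) → 1 H
  atom 2: C, bond orders sum to 4 (valence 4) → 0 H
  atom 3: C with explicit H count 0
  atom 4: C, bond orders sum to 1 (valence 4) → 3 H
  atom 5: C, bond orders sum to 3 (valence 4) → 1 H
  atom 6: C, bond orders sum to 4 (valence 4) → 0 H
  atom 7: Br (halogen, monovalent) → 0 H
  atom 8: C, bond orders sum to 4 (valence 4) → 0 H
  atom 9: N, bond orders sum to 1 (valence 3) → 2 H
  atom 10: C, bond orders sum to 4 (valence 4) → 0 H
  atom 11: C, bond orders sum to 4 (valence 4) → 0 H
  atom 12: C, bond orders sum to 4 (valence 4) → 0 H
  atom 13: N, bond orders sum to 1 (valence 3) → 2 H
  atom 14: C, bond orders sum to 3 (valence 4) → 1 H
  atom 15: C, bond orders sum to 3 (valence 4) → 1 H
  atom 16: C, bond orders sum to 3 (valence 4) → 1 H
  atom 17: C, bond orders sum to 4 (valence 4) → 0 H
  atom 18: Cl (halogen, monovalent) → 0 H
Totals → C:13, H:12, Br:1, Cl:1, N:2, S:1.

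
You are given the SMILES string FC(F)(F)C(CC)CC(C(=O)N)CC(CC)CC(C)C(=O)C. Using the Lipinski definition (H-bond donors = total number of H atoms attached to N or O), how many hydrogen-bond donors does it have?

2

Donors: find every N or O and count the H atoms it carries.
  atom 11 (O): bond orders sum to 2 → 0 H
  atom 12 (N): bond orders sum to 1 → 2 H
  atom 21 (O): bond orders sum to 2 → 0 H
Lipinski HBD = 2.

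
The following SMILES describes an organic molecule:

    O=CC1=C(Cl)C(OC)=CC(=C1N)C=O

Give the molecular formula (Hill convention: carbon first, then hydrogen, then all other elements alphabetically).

C9H8ClNO3

Walk through each heavy atom and fill implicit hydrogens from standard valence (C 4, N 3, O 2, S 2, halogen 1):
  atom 1: O, bond orders sum to 2 (valence 2) → 0 H
  atom 2: C, bond orders sum to 3 (valence 4) → 1 H
  atom 3: C, bond orders sum to 4 (valence 4) → 0 H
  atom 4: C, bond orders sum to 4 (valence 4) → 0 H
  atom 5: Cl (halogen, monovalent) → 0 H
  atom 6: C, bond orders sum to 4 (valence 4) → 0 H
  atom 7: O, bond orders sum to 2 (valence 2) → 0 H
  atom 8: C, bond orders sum to 1 (valence 4) → 3 H
  atom 9: C, bond orders sum to 3 (valence 4) → 1 H
  atom 10: C, bond orders sum to 4 (valence 4) → 0 H
  atom 11: C, bond orders sum to 4 (valence 4) → 0 H
  atom 12: N, bond orders sum to 1 (valence 3) → 2 H
  atom 13: C, bond orders sum to 3 (valence 4) → 1 H
  atom 14: O, bond orders sum to 2 (valence 2) → 0 H
Totals → C:9, H:8, Cl:1, N:1, O:3.
In Hill order: C9H8ClNO3.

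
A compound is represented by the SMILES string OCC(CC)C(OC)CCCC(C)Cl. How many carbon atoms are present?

Count every carbon token in the SMILES (each C, including those in ring-closure positions and inside branches).
Carbon count: 11.

11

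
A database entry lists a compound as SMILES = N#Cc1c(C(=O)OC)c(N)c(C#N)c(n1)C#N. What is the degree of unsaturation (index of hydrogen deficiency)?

11

Molecular formula: C10H5N5O2.
DoU = (2C + 2 + N − H − X) / 2, where X is the halogen count and O/S are ignored.
    = (2·10 + 2 + 5 − 5 − 0) / 2 = 22 / 2 = 11.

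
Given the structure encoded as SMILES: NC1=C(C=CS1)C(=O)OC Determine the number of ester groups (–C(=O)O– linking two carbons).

The ester motif appears at heavy-atom position 7 in the SMILES.
Other groups present: 1 primary amine.
Ester count: 1.

1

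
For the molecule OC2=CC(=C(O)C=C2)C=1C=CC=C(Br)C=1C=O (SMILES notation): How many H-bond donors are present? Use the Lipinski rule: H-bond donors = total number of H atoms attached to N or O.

2

Donors: find every N or O and count the H atoms it carries.
  atom 1 (O): bond orders sum to 1 → 1 H
  atom 6 (O): bond orders sum to 1 → 1 H
  atom 17 (O): bond orders sum to 2 → 0 H
Lipinski HBD = 2.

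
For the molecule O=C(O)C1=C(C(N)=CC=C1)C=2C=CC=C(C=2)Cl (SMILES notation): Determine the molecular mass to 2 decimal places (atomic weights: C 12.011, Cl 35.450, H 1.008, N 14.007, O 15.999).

247.68 g/mol

First, the molecular formula is C13H10ClNO2 (counting implicit H from valence).
  C: 13 × 12.011 = 156.143
  Cl: 1 × 35.450 = 35.450
  H: 10 × 1.008 = 10.080
  N: 1 × 14.007 = 14.007
  O: 2 × 15.999 = 31.998
Sum: 13×12.011 + 1×35.450 + 10×1.008 + 1×14.007 + 2×15.999 = 247.678 → 247.68 g/mol.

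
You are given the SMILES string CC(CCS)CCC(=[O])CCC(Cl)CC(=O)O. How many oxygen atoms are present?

Scan the SMILES for O atoms (remember two-letter symbols like Cl and Br are single atoms).
Oxygen count: 3.

3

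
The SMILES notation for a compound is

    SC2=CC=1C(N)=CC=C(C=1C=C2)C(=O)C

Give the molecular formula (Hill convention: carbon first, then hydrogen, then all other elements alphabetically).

Walk through each heavy atom and fill implicit hydrogens from standard valence (C 4, N 3, O 2, S 2, halogen 1):
  atom 1: S, bond orders sum to 1 (valence 2) → 1 H
  atom 2: C, bond orders sum to 4 (valence 4) → 0 H
  atom 3: C, bond orders sum to 3 (valence 4) → 1 H
  atom 4: C, bond orders sum to 4 (valence 4) → 0 H
  atom 5: C, bond orders sum to 4 (valence 4) → 0 H
  atom 6: N, bond orders sum to 1 (valence 3) → 2 H
  atom 7: C, bond orders sum to 3 (valence 4) → 1 H
  atom 8: C, bond orders sum to 3 (valence 4) → 1 H
  atom 9: C, bond orders sum to 4 (valence 4) → 0 H
  atom 10: C, bond orders sum to 4 (valence 4) → 0 H
  atom 11: C, bond orders sum to 3 (valence 4) → 1 H
  atom 12: C, bond orders sum to 3 (valence 4) → 1 H
  atom 13: C, bond orders sum to 4 (valence 4) → 0 H
  atom 14: O, bond orders sum to 2 (valence 2) → 0 H
  atom 15: C, bond orders sum to 1 (valence 4) → 3 H
Totals → C:12, H:11, N:1, O:1, S:1.
In Hill order: C12H11NOS.

C12H11NOS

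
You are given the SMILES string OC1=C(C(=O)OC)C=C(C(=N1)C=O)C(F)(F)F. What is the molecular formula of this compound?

Walk through each heavy atom and fill implicit hydrogens from standard valence (C 4, N 3, O 2, S 2, halogen 1):
  atom 1: O, bond orders sum to 1 (valence 2) → 1 H
  atom 2: C, bond orders sum to 4 (valence 4) → 0 H
  atom 3: C, bond orders sum to 4 (valence 4) → 0 H
  atom 4: C, bond orders sum to 4 (valence 4) → 0 H
  atom 5: O, bond orders sum to 2 (valence 2) → 0 H
  atom 6: O, bond orders sum to 2 (valence 2) → 0 H
  atom 7: C, bond orders sum to 1 (valence 4) → 3 H
  atom 8: C, bond orders sum to 3 (valence 4) → 1 H
  atom 9: C, bond orders sum to 4 (valence 4) → 0 H
  atom 10: C, bond orders sum to 4 (valence 4) → 0 H
  atom 11: N, bond orders sum to 3 (valence 3) → 0 H
  atom 12: C, bond orders sum to 3 (valence 4) → 1 H
  atom 13: O, bond orders sum to 2 (valence 2) → 0 H
  atom 14: C, bond orders sum to 4 (valence 4) → 0 H
  atom 15: F (halogen, monovalent) → 0 H
  atom 16: F (halogen, monovalent) → 0 H
  atom 17: F (halogen, monovalent) → 0 H
Totals → C:9, H:6, F:3, N:1, O:4.

C9H6F3NO4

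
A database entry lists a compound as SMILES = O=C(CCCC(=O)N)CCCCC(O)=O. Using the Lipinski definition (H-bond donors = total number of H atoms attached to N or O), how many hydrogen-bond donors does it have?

Donors: find every N or O and count the H atoms it carries.
  atom 1 (O): bond orders sum to 2 → 0 H
  atom 7 (O): bond orders sum to 2 → 0 H
  atom 8 (N): bond orders sum to 1 → 2 H
  atom 14 (O): bond orders sum to 1 → 1 H
  atom 15 (O): bond orders sum to 2 → 0 H
Lipinski HBD = 3.

3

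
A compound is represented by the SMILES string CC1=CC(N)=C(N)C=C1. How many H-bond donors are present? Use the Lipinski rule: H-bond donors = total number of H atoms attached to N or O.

4

Donors: find every N or O and count the H atoms it carries.
  atom 5 (N): bond orders sum to 1 → 2 H
  atom 7 (N): bond orders sum to 1 → 2 H
Lipinski HBD = 4.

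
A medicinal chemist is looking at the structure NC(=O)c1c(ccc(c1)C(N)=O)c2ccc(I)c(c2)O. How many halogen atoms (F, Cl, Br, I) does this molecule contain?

Halogen atoms appear at heavy-atom position 17 (1×I).
Other groups present: 2 amide, 1 hydroxyl.
Halogen count: 1.

1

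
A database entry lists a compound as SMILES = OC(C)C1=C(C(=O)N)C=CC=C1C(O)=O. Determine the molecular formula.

Walk through each heavy atom and fill implicit hydrogens from standard valence (C 4, N 3, O 2, S 2, halogen 1):
  atom 1: O, bond orders sum to 1 (valence 2) → 1 H
  atom 2: C, bond orders sum to 3 (valence 4) → 1 H
  atom 3: C, bond orders sum to 1 (valence 4) → 3 H
  atom 4: C, bond orders sum to 4 (valence 4) → 0 H
  atom 5: C, bond orders sum to 4 (valence 4) → 0 H
  atom 6: C, bond orders sum to 4 (valence 4) → 0 H
  atom 7: O, bond orders sum to 2 (valence 2) → 0 H
  atom 8: N, bond orders sum to 1 (valence 3) → 2 H
  atom 9: C, bond orders sum to 3 (valence 4) → 1 H
  atom 10: C, bond orders sum to 3 (valence 4) → 1 H
  atom 11: C, bond orders sum to 3 (valence 4) → 1 H
  atom 12: C, bond orders sum to 4 (valence 4) → 0 H
  atom 13: C, bond orders sum to 4 (valence 4) → 0 H
  atom 14: O, bond orders sum to 1 (valence 2) → 1 H
  atom 15: O, bond orders sum to 2 (valence 2) → 0 H
Totals → C:10, H:11, N:1, O:4.

C10H11NO4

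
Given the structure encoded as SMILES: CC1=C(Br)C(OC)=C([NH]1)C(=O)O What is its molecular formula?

C7H8BrNO3

Walk through each heavy atom and fill implicit hydrogens from standard valence (C 4, N 3, O 2, S 2, halogen 1):
  atom 1: C, bond orders sum to 1 (valence 4) → 3 H
  atom 2: C, bond orders sum to 4 (valence 4) → 0 H
  atom 3: C, bond orders sum to 4 (valence 4) → 0 H
  atom 4: Br (halogen, monovalent) → 0 H
  atom 5: C, bond orders sum to 4 (valence 4) → 0 H
  atom 6: O, bond orders sum to 2 (valence 2) → 0 H
  atom 7: C, bond orders sum to 1 (valence 4) → 3 H
  atom 8: C, bond orders sum to 4 (valence 4) → 0 H
  atom 9: N with explicit H count 1
  atom 10: C, bond orders sum to 4 (valence 4) → 0 H
  atom 11: O, bond orders sum to 2 (valence 2) → 0 H
  atom 12: O, bond orders sum to 1 (valence 2) → 1 H
Totals → C:7, H:8, Br:1, N:1, O:3.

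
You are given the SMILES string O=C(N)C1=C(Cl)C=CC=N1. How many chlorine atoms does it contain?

1

Scan the SMILES for Cl atoms (remember two-letter symbols like Cl and Br are single atoms).
Chlorine count: 1.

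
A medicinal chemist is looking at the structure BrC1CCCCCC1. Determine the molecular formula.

C7H13Br

Walk through each heavy atom and fill implicit hydrogens from standard valence (C 4, N 3, O 2, S 2, halogen 1):
  atom 1: Br (halogen, monovalent) → 0 H
  atom 2: C, bond orders sum to 3 (valence 4) → 1 H
  atom 3: C, bond orders sum to 2 (valence 4) → 2 H
  atom 4: C, bond orders sum to 2 (valence 4) → 2 H
  atom 5: C, bond orders sum to 2 (valence 4) → 2 H
  atom 6: C, bond orders sum to 2 (valence 4) → 2 H
  atom 7: C, bond orders sum to 2 (valence 4) → 2 H
  atom 8: C, bond orders sum to 2 (valence 4) → 2 H
Totals → C:7, H:13, Br:1.
In Hill order: C7H13Br.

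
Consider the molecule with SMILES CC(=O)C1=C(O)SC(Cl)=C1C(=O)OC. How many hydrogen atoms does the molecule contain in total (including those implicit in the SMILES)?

Walk through each heavy atom and fill implicit hydrogens from standard valence (C 4, N 3, O 2, S 2, halogen 1):
  atom 1: C, bond orders sum to 1 (valence 4) → 3 H
  atom 2: C, bond orders sum to 4 (valence 4) → 0 H
  atom 3: O, bond orders sum to 2 (valence 2) → 0 H
  atom 4: C, bond orders sum to 4 (valence 4) → 0 H
  atom 5: C, bond orders sum to 4 (valence 4) → 0 H
  atom 6: O, bond orders sum to 1 (valence 2) → 1 H
  atom 7: S, bond orders sum to 2 (valence 2) → 0 H
  atom 8: C, bond orders sum to 4 (valence 4) → 0 H
  atom 9: Cl (halogen, monovalent) → 0 H
  atom 10: C, bond orders sum to 4 (valence 4) → 0 H
  atom 11: C, bond orders sum to 4 (valence 4) → 0 H
  atom 12: O, bond orders sum to 2 (valence 2) → 0 H
  atom 13: O, bond orders sum to 2 (valence 2) → 0 H
  atom 14: C, bond orders sum to 1 (valence 4) → 3 H
Total hydrogens: 7.

7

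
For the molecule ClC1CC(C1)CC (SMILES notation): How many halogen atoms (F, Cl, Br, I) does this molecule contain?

1

Halogen atoms appear at heavy-atom position 1 (1×Cl).
Halogen count: 1.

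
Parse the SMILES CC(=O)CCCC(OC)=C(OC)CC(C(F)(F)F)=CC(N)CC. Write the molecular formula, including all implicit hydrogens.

C16H26F3NO3

Walk through each heavy atom and fill implicit hydrogens from standard valence (C 4, N 3, O 2, S 2, halogen 1):
  atom 1: C, bond orders sum to 1 (valence 4) → 3 H
  atom 2: C, bond orders sum to 4 (valence 4) → 0 H
  atom 3: O, bond orders sum to 2 (valence 2) → 0 H
  atom 4: C, bond orders sum to 2 (valence 4) → 2 H
  atom 5: C, bond orders sum to 2 (valence 4) → 2 H
  atom 6: C, bond orders sum to 2 (valence 4) → 2 H
  atom 7: C, bond orders sum to 4 (valence 4) → 0 H
  atom 8: O, bond orders sum to 2 (valence 2) → 0 H
  atom 9: C, bond orders sum to 1 (valence 4) → 3 H
  atom 10: C, bond orders sum to 4 (valence 4) → 0 H
  atom 11: O, bond orders sum to 2 (valence 2) → 0 H
  atom 12: C, bond orders sum to 1 (valence 4) → 3 H
  atom 13: C, bond orders sum to 2 (valence 4) → 2 H
  atom 14: C, bond orders sum to 4 (valence 4) → 0 H
  atom 15: C, bond orders sum to 4 (valence 4) → 0 H
  atom 16: F (halogen, monovalent) → 0 H
  atom 17: F (halogen, monovalent) → 0 H
  atom 18: F (halogen, monovalent) → 0 H
  atom 19: C, bond orders sum to 3 (valence 4) → 1 H
  atom 20: C, bond orders sum to 3 (valence 4) → 1 H
  atom 21: N, bond orders sum to 1 (valence 3) → 2 H
  atom 22: C, bond orders sum to 2 (valence 4) → 2 H
  atom 23: C, bond orders sum to 1 (valence 4) → 3 H
Totals → C:16, H:26, F:3, N:1, O:3.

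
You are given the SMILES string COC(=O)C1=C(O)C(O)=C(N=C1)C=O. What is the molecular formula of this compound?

Walk through each heavy atom and fill implicit hydrogens from standard valence (C 4, N 3, O 2, S 2, halogen 1):
  atom 1: C, bond orders sum to 1 (valence 4) → 3 H
  atom 2: O, bond orders sum to 2 (valence 2) → 0 H
  atom 3: C, bond orders sum to 4 (valence 4) → 0 H
  atom 4: O, bond orders sum to 2 (valence 2) → 0 H
  atom 5: C, bond orders sum to 4 (valence 4) → 0 H
  atom 6: C, bond orders sum to 4 (valence 4) → 0 H
  atom 7: O, bond orders sum to 1 (valence 2) → 1 H
  atom 8: C, bond orders sum to 4 (valence 4) → 0 H
  atom 9: O, bond orders sum to 1 (valence 2) → 1 H
  atom 10: C, bond orders sum to 4 (valence 4) → 0 H
  atom 11: N, bond orders sum to 3 (valence 3) → 0 H
  atom 12: C, bond orders sum to 3 (valence 4) → 1 H
  atom 13: C, bond orders sum to 3 (valence 4) → 1 H
  atom 14: O, bond orders sum to 2 (valence 2) → 0 H
Totals → C:8, H:7, N:1, O:5.

C8H7NO5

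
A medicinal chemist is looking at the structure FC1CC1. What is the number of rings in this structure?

1

In SMILES, each pair of matching ring-closure digits denotes one ring-closing bond; the number of such bonds equals the number of independent rings.
Ring-closure bonds here: 1.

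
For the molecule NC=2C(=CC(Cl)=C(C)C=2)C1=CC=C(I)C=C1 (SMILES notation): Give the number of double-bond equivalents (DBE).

Degree of unsaturation = (number of rings) + (number of π bonds).
Ring closures in the SMILES: 2.
π bonds: 6 double bonds (each 1 DoU) → 6 DoU from unsaturation.
Total DoU = 2 + 6 = 8.

8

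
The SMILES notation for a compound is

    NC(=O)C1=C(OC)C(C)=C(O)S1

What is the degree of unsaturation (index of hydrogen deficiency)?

Molecular formula: C7H9NO3S.
DoU = (2C + 2 + N − H − X) / 2, where X is the halogen count and O/S are ignored.
    = (2·7 + 2 + 1 − 9 − 0) / 2 = 8 / 2 = 4.

4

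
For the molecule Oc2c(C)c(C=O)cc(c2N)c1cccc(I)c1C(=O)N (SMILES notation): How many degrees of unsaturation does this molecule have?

Molecular formula: C15H13IN2O3.
DoU = (2C + 2 + N − H − X) / 2, where X is the halogen count and O/S are ignored.
    = (2·15 + 2 + 2 − 13 − 1) / 2 = 20 / 2 = 10.

10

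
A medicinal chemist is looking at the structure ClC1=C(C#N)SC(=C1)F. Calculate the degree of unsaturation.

5

Degree of unsaturation = (number of rings) + (number of π bonds).
Ring closures in the SMILES: 1.
π bonds: 2 double bonds (each 1 DoU), 1 triple bond (each 2 DoU) → 4 DoU from unsaturation.
Total DoU = 1 + 4 = 5.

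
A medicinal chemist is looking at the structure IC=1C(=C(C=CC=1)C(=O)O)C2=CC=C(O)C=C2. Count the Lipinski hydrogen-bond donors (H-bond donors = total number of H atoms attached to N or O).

Donors: find every N or O and count the H atoms it carries.
  atom 9 (O): bond orders sum to 2 → 0 H
  atom 10 (O): bond orders sum to 1 → 1 H
  atom 15 (O): bond orders sum to 1 → 1 H
Lipinski HBD = 2.

2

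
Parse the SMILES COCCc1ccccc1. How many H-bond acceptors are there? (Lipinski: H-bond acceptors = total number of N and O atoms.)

1

N atoms: 0; O atoms: 1.
Lipinski HBA = 0 + 1 = 1.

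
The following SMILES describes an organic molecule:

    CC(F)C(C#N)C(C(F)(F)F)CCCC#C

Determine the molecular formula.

C11H13F4N

Walk through each heavy atom and fill implicit hydrogens from standard valence (C 4, N 3, O 2, S 2, halogen 1):
  atom 1: C, bond orders sum to 1 (valence 4) → 3 H
  atom 2: C, bond orders sum to 3 (valence 4) → 1 H
  atom 3: F (halogen, monovalent) → 0 H
  atom 4: C, bond orders sum to 3 (valence 4) → 1 H
  atom 5: C, bond orders sum to 4 (valence 4) → 0 H
  atom 6: N, bond orders sum to 3 (valence 3) → 0 H
  atom 7: C, bond orders sum to 3 (valence 4) → 1 H
  atom 8: C, bond orders sum to 4 (valence 4) → 0 H
  atom 9: F (halogen, monovalent) → 0 H
  atom 10: F (halogen, monovalent) → 0 H
  atom 11: F (halogen, monovalent) → 0 H
  atom 12: C, bond orders sum to 2 (valence 4) → 2 H
  atom 13: C, bond orders sum to 2 (valence 4) → 2 H
  atom 14: C, bond orders sum to 2 (valence 4) → 2 H
  atom 15: C, bond orders sum to 4 (valence 4) → 0 H
  atom 16: C, bond orders sum to 3 (valence 4) → 1 H
Totals → C:11, H:13, F:4, N:1.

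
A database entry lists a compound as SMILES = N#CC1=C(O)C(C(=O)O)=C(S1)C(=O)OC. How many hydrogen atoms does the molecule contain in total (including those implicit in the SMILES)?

Walk through each heavy atom and fill implicit hydrogens from standard valence (C 4, N 3, O 2, S 2, halogen 1):
  atom 1: N, bond orders sum to 3 (valence 3) → 0 H
  atom 2: C, bond orders sum to 4 (valence 4) → 0 H
  atom 3: C, bond orders sum to 4 (valence 4) → 0 H
  atom 4: C, bond orders sum to 4 (valence 4) → 0 H
  atom 5: O, bond orders sum to 1 (valence 2) → 1 H
  atom 6: C, bond orders sum to 4 (valence 4) → 0 H
  atom 7: C, bond orders sum to 4 (valence 4) → 0 H
  atom 8: O, bond orders sum to 2 (valence 2) → 0 H
  atom 9: O, bond orders sum to 1 (valence 2) → 1 H
  atom 10: C, bond orders sum to 4 (valence 4) → 0 H
  atom 11: S, bond orders sum to 2 (valence 2) → 0 H
  atom 12: C, bond orders sum to 4 (valence 4) → 0 H
  atom 13: O, bond orders sum to 2 (valence 2) → 0 H
  atom 14: O, bond orders sum to 2 (valence 2) → 0 H
  atom 15: C, bond orders sum to 1 (valence 4) → 3 H
Total hydrogens: 5.

5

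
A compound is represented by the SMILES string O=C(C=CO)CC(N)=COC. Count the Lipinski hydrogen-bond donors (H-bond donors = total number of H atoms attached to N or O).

Donors: find every N or O and count the H atoms it carries.
  atom 1 (O): bond orders sum to 2 → 0 H
  atom 5 (O): bond orders sum to 1 → 1 H
  atom 8 (N): bond orders sum to 1 → 2 H
  atom 10 (O): bond orders sum to 2 → 0 H
Lipinski HBD = 3.

3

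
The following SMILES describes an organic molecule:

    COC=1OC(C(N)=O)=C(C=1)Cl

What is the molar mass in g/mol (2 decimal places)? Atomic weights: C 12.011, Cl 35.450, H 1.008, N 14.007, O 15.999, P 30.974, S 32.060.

175.57 g/mol

First, the molecular formula is C6H6ClNO3 (counting implicit H from valence).
  C: 6 × 12.011 = 72.066
  Cl: 1 × 35.450 = 35.450
  H: 6 × 1.008 = 6.048
  N: 1 × 14.007 = 14.007
  O: 3 × 15.999 = 47.997
Sum: 6×12.011 + 1×35.450 + 6×1.008 + 1×14.007 + 3×15.999 = 175.568 → 175.57 g/mol.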